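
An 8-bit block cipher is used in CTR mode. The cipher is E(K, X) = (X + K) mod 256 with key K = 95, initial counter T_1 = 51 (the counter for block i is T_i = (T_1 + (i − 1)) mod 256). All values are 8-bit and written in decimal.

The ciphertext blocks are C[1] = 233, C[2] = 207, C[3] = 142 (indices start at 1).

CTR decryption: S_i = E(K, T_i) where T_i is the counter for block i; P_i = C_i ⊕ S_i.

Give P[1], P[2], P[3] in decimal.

P[1]: T = 51, S = E(K, T) = 146; 233 ⊕ 146 = 123.
P[2]: T = 52, S = E(K, T) = 147; 207 ⊕ 147 = 92.
P[3]: T = 53, S = E(K, T) = 148; 142 ⊕ 148 = 26.

P[1] = 123, P[2] = 92, P[3] = 26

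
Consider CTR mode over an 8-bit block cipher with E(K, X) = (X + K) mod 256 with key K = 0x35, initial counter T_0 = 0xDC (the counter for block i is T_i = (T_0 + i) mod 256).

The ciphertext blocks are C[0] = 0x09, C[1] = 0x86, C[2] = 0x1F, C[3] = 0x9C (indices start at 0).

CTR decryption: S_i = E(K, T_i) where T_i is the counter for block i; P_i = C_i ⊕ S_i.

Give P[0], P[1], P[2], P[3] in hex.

P[0] = 0x18, P[1] = 0x94, P[2] = 0x0C, P[3] = 0x88

P[0]: T = 0xDC, S = E(K, T) = 0x11; 0x09 ⊕ 0x11 = 0x18.
P[1]: T = 0xDD, S = E(K, T) = 0x12; 0x86 ⊕ 0x12 = 0x94.
P[2]: T = 0xDE, S = E(K, T) = 0x13; 0x1F ⊕ 0x13 = 0x0C.
P[3]: T = 0xDF, S = E(K, T) = 0x14; 0x9C ⊕ 0x14 = 0x88.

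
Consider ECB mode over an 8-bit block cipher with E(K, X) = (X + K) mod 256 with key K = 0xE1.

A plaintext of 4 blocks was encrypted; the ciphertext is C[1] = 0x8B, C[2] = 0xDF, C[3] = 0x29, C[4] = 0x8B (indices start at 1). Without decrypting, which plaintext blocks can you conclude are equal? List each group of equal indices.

P[1] = P[4]

ECB encrypts each block independently with the same key, so equal ciphertext blocks imply equal plaintext blocks.
C[1] = C[4] = 0x8B, so P[1] = P[4].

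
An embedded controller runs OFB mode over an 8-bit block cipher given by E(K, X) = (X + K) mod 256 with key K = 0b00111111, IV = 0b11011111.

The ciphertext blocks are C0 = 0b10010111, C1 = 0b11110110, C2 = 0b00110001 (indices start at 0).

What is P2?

P2 = 0b10101101

OFB decryption: S_i = E(K, S_{i−1}) with S_{−1} = IV; P_i = C_i ⊕ S_i.
P0: S = E(K, 0b11011111) = 0b00011110; 0b10010111 ⊕ 0b00011110 = 0b10001001.
P1: S = E(K, 0b00011110) = 0b01011101; 0b11110110 ⊕ 0b01011101 = 0b10101011.
P2: S = E(K, 0b01011101) = 0b10011100; 0b00110001 ⊕ 0b10011100 = 0b10101101.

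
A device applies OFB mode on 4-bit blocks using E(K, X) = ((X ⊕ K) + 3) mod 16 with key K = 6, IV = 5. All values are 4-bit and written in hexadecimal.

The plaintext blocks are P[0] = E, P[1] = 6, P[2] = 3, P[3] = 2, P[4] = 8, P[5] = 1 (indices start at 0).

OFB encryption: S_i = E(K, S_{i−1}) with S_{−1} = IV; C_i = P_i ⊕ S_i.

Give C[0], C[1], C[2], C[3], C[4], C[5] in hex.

C[0] = 8, C[1] = 5, C[2] = B, C[3] = 3, C[4] = 2, C[5] = E

C[0]: S = E(K, 5) = 6; E ⊕ 6 = 8.
C[1]: S = E(K, 6) = 3; 6 ⊕ 3 = 5.
C[2]: S = E(K, 3) = 8; 3 ⊕ 8 = B.
C[3]: S = E(K, 8) = 1; 2 ⊕ 1 = 3.
C[4]: S = E(K, 1) = A; 8 ⊕ A = 2.
C[5]: S = E(K, A) = F; 1 ⊕ F = E.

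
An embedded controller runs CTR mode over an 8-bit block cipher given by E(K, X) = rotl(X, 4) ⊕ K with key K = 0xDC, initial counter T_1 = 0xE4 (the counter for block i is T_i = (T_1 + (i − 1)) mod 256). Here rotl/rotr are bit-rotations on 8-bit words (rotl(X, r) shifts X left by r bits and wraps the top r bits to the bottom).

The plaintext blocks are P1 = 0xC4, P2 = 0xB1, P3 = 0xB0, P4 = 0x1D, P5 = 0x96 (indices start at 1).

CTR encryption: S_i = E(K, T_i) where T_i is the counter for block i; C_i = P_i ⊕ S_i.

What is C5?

C1: T = 0xE4, S = E(K, T) = 0x92; 0xC4 ⊕ 0x92 = 0x56.
C2: T = 0xE5, S = E(K, T) = 0x82; 0xB1 ⊕ 0x82 = 0x33.
C3: T = 0xE6, S = E(K, T) = 0xB2; 0xB0 ⊕ 0xB2 = 0x02.
C4: T = 0xE7, S = E(K, T) = 0xA2; 0x1D ⊕ 0xA2 = 0xBF.
C5: T = 0xE8, S = E(K, T) = 0x52; 0x96 ⊕ 0x52 = 0xC4.

C5 = 0xC4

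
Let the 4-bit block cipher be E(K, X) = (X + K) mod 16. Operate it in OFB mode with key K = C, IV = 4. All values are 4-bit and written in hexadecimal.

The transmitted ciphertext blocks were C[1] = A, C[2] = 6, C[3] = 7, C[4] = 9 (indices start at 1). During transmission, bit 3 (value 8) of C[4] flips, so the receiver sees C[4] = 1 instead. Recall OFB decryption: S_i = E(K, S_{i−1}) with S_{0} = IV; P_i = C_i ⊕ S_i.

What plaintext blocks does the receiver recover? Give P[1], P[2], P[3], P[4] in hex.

Only C[4] changed, to 1. In OFB, a change in C_i flips the same bit in P_i only; the keystream is unaffected. Decrypting the received ciphertext:
P[1]: S = E(K, 4) = 0; A ⊕ 0 = A.
P[2]: S = E(K, 0) = C; 6 ⊕ C = A.
P[3]: S = E(K, C) = 8; 7 ⊕ 8 = F.
P[4]: S = E(K, 8) = 4; 1 ⊕ 4 = 5.
Blocks that differ from the original plaintext: P[4].

P[1] = A, P[2] = A, P[3] = F, P[4] = 5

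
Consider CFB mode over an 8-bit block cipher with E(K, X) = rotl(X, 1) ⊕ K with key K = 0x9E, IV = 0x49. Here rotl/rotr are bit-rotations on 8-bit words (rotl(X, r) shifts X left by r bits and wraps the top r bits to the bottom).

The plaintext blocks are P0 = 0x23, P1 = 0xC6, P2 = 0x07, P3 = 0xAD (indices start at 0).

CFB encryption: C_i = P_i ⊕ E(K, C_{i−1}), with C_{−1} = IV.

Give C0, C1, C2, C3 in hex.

C0 = 0x2F, C1 = 0x06, C2 = 0x95, C3 = 0x18

C0: E(K, 0x49) = 0x0C; 0x23 ⊕ 0x0C = 0x2F.
C1: E(K, 0x2F) = 0xC0; 0xC6 ⊕ 0xC0 = 0x06.
C2: E(K, 0x06) = 0x92; 0x07 ⊕ 0x92 = 0x95.
C3: E(K, 0x95) = 0xB5; 0xAD ⊕ 0xB5 = 0x18.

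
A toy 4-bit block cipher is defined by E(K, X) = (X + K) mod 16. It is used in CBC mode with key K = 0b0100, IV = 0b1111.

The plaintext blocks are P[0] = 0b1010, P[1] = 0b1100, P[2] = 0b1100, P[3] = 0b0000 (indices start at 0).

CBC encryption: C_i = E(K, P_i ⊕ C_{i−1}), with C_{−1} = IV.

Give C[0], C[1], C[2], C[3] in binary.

C[0] = 0b1001, C[1] = 0b1001, C[2] = 0b1001, C[3] = 0b1101

C[0]: P[0] ⊕ 0b1111 = 0b0101; E(K, 0b0101) = 0b1001.
C[1]: P[1] ⊕ 0b1001 = 0b0101; E(K, 0b0101) = 0b1001.
C[2]: P[2] ⊕ 0b1001 = 0b0101; E(K, 0b0101) = 0b1001.
C[3]: P[3] ⊕ 0b1001 = 0b1001; E(K, 0b1001) = 0b1101.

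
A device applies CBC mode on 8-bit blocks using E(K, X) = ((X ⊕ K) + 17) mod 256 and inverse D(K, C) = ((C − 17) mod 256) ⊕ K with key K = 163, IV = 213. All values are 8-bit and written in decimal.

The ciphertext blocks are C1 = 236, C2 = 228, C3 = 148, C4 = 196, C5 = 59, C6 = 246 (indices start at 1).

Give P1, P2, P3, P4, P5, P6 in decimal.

CBC decryption: P_i = D(K, C_i) ⊕ C_{i−1}, with C_{0} = IV.
P1: D(K, 236) = 120; 120 ⊕ 213 = 173.
P2: D(K, 228) = 112; 112 ⊕ 236 = 156.
P3: D(K, 148) = 32; 32 ⊕ 228 = 196.
P4: D(K, 196) = 16; 16 ⊕ 148 = 132.
P5: D(K, 59) = 137; 137 ⊕ 196 = 77.
P6: D(K, 246) = 70; 70 ⊕ 59 = 125.

P1 = 173, P2 = 156, P3 = 196, P4 = 132, P5 = 77, P6 = 125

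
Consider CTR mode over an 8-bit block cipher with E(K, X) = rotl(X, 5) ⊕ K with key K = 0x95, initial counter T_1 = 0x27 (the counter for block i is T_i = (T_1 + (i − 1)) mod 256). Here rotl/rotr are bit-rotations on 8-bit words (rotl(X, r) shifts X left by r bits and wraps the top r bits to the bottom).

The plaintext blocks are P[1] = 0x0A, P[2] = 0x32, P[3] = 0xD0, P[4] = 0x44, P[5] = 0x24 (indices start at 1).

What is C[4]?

C[4] = 0x94

CTR encryption: S_i = E(K, T_i) where T_i is the counter for block i; C_i = P_i ⊕ S_i.
C[1]: T = 0x27, S = E(K, T) = 0x71; 0x0A ⊕ 0x71 = 0x7B.
C[2]: T = 0x28, S = E(K, T) = 0x90; 0x32 ⊕ 0x90 = 0xA2.
C[3]: T = 0x29, S = E(K, T) = 0xB0; 0xD0 ⊕ 0xB0 = 0x60.
C[4]: T = 0x2A, S = E(K, T) = 0xD0; 0x44 ⊕ 0xD0 = 0x94.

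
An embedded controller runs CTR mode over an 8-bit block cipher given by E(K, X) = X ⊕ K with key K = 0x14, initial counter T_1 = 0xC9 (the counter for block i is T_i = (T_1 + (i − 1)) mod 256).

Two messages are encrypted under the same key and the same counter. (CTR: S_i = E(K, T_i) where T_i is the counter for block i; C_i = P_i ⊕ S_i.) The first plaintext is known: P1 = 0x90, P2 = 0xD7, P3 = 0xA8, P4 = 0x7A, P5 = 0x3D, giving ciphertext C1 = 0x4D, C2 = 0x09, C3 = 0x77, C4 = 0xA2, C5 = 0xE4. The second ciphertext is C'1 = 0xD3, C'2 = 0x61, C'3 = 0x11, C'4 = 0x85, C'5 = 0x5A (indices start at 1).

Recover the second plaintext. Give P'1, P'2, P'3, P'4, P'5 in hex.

P'1 = 0x0E, P'2 = 0xBF, P'3 = 0xCE, P'4 = 0x5D, P'5 = 0x83

In CTR with a reused counter, both messages share the same keystream S_i, so C_i ⊕ C'_i = P_i ⊕ P'_i and thus P'_i = P_i ⊕ C_i ⊕ C'_i.
P'1: 0x90 ⊕ 0x4D ⊕ 0xD3 = 0x0E.
P'2: 0xD7 ⊕ 0x09 ⊕ 0x61 = 0xBF.
P'3: 0xA8 ⊕ 0x77 ⊕ 0x11 = 0xCE.
P'4: 0x7A ⊕ 0xA2 ⊕ 0x85 = 0x5D.
P'5: 0x3D ⊕ 0xE4 ⊕ 0x5A = 0x83.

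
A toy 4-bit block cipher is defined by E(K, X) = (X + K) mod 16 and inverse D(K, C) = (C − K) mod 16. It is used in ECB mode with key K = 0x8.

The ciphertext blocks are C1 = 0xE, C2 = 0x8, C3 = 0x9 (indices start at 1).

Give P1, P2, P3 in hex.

P1 = 0x6, P2 = 0x0, P3 = 0x1

ECB decryption: P_i = D(K, C_i).
P1: D(K, 0xE) = 0x6.
P2: D(K, 0x8) = 0x0.
P3: D(K, 0x9) = 0x1.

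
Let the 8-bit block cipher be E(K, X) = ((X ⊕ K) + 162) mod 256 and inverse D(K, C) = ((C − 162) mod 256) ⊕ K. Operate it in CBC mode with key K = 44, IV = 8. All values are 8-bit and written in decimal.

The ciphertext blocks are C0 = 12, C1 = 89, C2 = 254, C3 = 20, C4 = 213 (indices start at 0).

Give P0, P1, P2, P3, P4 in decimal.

CBC decryption: P_i = D(K, C_i) ⊕ C_{i−1}, with C_{−1} = IV.
P0: D(K, 12) = 70; 70 ⊕ 8 = 78.
P1: D(K, 89) = 155; 155 ⊕ 12 = 151.
P2: D(K, 254) = 112; 112 ⊕ 89 = 41.
P3: D(K, 20) = 94; 94 ⊕ 254 = 160.
P4: D(K, 213) = 31; 31 ⊕ 20 = 11.

P0 = 78, P1 = 151, P2 = 41, P3 = 160, P4 = 11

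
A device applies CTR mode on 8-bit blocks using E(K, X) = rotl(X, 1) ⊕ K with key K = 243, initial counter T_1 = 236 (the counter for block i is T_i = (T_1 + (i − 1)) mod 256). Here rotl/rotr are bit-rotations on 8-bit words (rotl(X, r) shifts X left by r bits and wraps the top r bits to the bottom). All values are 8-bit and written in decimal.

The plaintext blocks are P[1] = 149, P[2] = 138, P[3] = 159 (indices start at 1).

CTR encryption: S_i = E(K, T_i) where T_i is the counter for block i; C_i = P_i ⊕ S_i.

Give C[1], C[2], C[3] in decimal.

C[1] = 191, C[2] = 162, C[3] = 177

C[1]: T = 236, S = E(K, T) = 42; 149 ⊕ 42 = 191.
C[2]: T = 237, S = E(K, T) = 40; 138 ⊕ 40 = 162.
C[3]: T = 238, S = E(K, T) = 46; 159 ⊕ 46 = 177.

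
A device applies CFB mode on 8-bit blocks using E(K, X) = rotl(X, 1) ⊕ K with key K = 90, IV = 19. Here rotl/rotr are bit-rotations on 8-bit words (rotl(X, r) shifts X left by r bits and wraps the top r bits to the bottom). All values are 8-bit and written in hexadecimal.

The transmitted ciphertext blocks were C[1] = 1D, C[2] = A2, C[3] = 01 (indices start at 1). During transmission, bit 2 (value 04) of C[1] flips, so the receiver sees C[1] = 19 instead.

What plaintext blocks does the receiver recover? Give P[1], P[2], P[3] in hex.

CFB decryption: P_i = C_i ⊕ E(K, C_{i−1}), with C_{0} = IV.
Only C[1] changed, to 19. In CFB, a change in C_i flips the same bit in P_i and garbles P_{i+1}. Decrypting the received ciphertext:
P[1]: E(K, 19) = A2; 19 ⊕ A2 = BB.
P[2]: E(K, 19) = A2; A2 ⊕ A2 = 00.
P[3]: E(K, A2) = D5; 01 ⊕ D5 = D4.
Blocks that differ from the original plaintext: P[1], P[2].

P[1] = BB, P[2] = 00, P[3] = D4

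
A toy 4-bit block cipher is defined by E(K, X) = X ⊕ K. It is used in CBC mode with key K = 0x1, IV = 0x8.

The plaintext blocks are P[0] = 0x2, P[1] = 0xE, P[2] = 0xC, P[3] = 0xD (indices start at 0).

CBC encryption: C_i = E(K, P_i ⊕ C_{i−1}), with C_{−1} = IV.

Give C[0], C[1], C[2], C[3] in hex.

C[0] = 0xB, C[1] = 0x4, C[2] = 0x9, C[3] = 0x5

C[0]: P[0] ⊕ 0x8 = 0xA; E(K, 0xA) = 0xB.
C[1]: P[1] ⊕ 0xB = 0x5; E(K, 0x5) = 0x4.
C[2]: P[2] ⊕ 0x4 = 0x8; E(K, 0x8) = 0x9.
C[3]: P[3] ⊕ 0x9 = 0x4; E(K, 0x4) = 0x5.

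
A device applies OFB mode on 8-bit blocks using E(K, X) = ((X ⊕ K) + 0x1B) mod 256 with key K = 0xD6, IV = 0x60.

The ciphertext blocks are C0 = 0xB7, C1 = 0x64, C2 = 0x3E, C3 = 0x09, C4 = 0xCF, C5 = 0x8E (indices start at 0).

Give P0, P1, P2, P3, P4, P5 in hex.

P0 = 0x66, P1 = 0x46, P2 = 0x31, P3 = 0xFD, P4 = 0xF2, P5 = 0x88

OFB decryption: S_i = E(K, S_{i−1}) with S_{−1} = IV; P_i = C_i ⊕ S_i.
P0: S = E(K, 0x60) = 0xD1; 0xB7 ⊕ 0xD1 = 0x66.
P1: S = E(K, 0xD1) = 0x22; 0x64 ⊕ 0x22 = 0x46.
P2: S = E(K, 0x22) = 0x0F; 0x3E ⊕ 0x0F = 0x31.
P3: S = E(K, 0x0F) = 0xF4; 0x09 ⊕ 0xF4 = 0xFD.
P4: S = E(K, 0xF4) = 0x3D; 0xCF ⊕ 0x3D = 0xF2.
P5: S = E(K, 0x3D) = 0x06; 0x8E ⊕ 0x06 = 0x88.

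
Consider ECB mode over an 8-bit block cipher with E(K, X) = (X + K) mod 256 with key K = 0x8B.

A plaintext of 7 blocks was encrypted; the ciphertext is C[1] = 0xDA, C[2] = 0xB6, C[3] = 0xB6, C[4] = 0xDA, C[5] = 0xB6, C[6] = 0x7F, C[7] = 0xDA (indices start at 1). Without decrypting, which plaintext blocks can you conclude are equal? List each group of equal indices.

ECB encrypts each block independently with the same key, so equal ciphertext blocks imply equal plaintext blocks.
C[1] = C[4] = C[7] = 0xDA, so P[1] = P[4] = P[7].
C[2] = C[3] = C[5] = 0xB6, so P[2] = P[3] = P[5].

P[1] = P[4] = P[7]; P[2] = P[3] = P[5]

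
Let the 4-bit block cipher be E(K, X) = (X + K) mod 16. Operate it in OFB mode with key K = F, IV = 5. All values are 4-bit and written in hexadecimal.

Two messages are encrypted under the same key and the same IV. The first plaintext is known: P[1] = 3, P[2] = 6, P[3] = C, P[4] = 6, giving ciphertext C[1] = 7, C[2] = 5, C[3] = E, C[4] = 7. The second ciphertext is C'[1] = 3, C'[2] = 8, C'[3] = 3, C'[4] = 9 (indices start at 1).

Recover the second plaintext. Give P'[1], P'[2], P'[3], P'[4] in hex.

In OFB with a reused IV, both messages share the same keystream S_i, so C_i ⊕ C'_i = P_i ⊕ P'_i and thus P'_i = P_i ⊕ C_i ⊕ C'_i.
P'[1]: 3 ⊕ 7 ⊕ 3 = 7.
P'[2]: 6 ⊕ 5 ⊕ 8 = B.
P'[3]: C ⊕ E ⊕ 3 = 1.
P'[4]: 6 ⊕ 7 ⊕ 9 = 8.

P'[1] = 7, P'[2] = B, P'[3] = 1, P'[4] = 8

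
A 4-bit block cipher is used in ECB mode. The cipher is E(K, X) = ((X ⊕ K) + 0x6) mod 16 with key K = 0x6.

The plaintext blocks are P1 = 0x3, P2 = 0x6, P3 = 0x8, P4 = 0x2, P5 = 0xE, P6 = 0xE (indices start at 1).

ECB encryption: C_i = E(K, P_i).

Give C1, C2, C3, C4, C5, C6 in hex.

C1: E(K, 0x3) = 0xB.
C2: E(K, 0x6) = 0x6.
C3: E(K, 0x8) = 0x4.
C4: E(K, 0x2) = 0xA.
C5: E(K, 0xE) = 0xE.
C6: E(K, 0xE) = 0xE.

C1 = 0xB, C2 = 0x6, C3 = 0x4, C4 = 0xA, C5 = 0xE, C6 = 0xE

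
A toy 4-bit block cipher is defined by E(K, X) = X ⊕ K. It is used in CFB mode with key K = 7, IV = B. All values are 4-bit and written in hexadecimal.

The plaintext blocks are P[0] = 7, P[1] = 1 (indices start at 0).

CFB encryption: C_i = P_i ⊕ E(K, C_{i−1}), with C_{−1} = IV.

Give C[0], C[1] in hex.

C[0]: E(K, B) = C; 7 ⊕ C = B.
C[1]: E(K, B) = C; 1 ⊕ C = D.

C[0] = B, C[1] = D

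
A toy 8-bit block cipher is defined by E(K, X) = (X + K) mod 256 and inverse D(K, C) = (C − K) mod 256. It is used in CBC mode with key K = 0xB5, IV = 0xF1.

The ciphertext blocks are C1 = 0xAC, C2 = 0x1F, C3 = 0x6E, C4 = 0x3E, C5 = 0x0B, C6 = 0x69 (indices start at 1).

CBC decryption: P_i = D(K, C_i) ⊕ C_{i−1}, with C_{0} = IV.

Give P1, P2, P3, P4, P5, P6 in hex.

P1 = 0x06, P2 = 0xC6, P3 = 0xA6, P4 = 0xE7, P5 = 0x68, P6 = 0xBF

P1: D(K, 0xAC) = 0xF7; 0xF7 ⊕ 0xF1 = 0x06.
P2: D(K, 0x1F) = 0x6A; 0x6A ⊕ 0xAC = 0xC6.
P3: D(K, 0x6E) = 0xB9; 0xB9 ⊕ 0x1F = 0xA6.
P4: D(K, 0x3E) = 0x89; 0x89 ⊕ 0x6E = 0xE7.
P5: D(K, 0x0B) = 0x56; 0x56 ⊕ 0x3E = 0x68.
P6: D(K, 0x69) = 0xB4; 0xB4 ⊕ 0x0B = 0xBF.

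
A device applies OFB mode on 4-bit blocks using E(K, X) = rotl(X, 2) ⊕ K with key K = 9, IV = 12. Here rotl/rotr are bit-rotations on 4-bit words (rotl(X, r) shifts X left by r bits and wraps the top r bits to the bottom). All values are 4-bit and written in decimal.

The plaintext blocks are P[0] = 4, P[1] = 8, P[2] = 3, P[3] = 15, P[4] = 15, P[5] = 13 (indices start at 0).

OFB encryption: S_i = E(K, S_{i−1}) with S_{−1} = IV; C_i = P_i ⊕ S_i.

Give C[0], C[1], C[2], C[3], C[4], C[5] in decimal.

C[0]: S = E(K, 12) = 10; 4 ⊕ 10 = 14.
C[1]: S = E(K, 10) = 3; 8 ⊕ 3 = 11.
C[2]: S = E(K, 3) = 5; 3 ⊕ 5 = 6.
C[3]: S = E(K, 5) = 12; 15 ⊕ 12 = 3.
C[4]: S = E(K, 12) = 10; 15 ⊕ 10 = 5.
C[5]: S = E(K, 10) = 3; 13 ⊕ 3 = 14.

C[0] = 14, C[1] = 11, C[2] = 6, C[3] = 3, C[4] = 5, C[5] = 14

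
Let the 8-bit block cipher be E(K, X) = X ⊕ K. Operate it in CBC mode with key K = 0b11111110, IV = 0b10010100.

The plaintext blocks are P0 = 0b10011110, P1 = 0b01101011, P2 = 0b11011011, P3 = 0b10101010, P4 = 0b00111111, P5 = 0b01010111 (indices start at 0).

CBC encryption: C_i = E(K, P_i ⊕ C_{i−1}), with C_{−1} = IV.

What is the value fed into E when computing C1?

C0: P0 ⊕ 0b10010100 = 0b00001010; E(K, 0b00001010) = 0b11110100.
C1: P1 ⊕ 0b11110100 = 0b10011111; E(K, 0b10011111) = 0b01100001.
So the input to E for block 1 is 0b10011111.

0b10011111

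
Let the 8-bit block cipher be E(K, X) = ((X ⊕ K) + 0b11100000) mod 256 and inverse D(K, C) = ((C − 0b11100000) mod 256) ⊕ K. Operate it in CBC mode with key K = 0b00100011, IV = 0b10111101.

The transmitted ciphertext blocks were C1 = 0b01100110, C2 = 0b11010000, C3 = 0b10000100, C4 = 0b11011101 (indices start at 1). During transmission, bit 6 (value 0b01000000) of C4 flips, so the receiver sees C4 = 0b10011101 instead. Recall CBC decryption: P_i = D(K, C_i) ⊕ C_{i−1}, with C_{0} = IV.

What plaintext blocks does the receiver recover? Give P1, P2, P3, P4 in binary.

P1 = 0b00011000, P2 = 0b10110101, P3 = 0b01010111, P4 = 0b00011010

Only C4 changed, to 0b10011101. In CBC, a change in C_i garbles P_i and flips the same bit in P_{i+1}. Decrypting the received ciphertext:
P1: D(K, 0b01100110) = 0b10100101; 0b10100101 ⊕ 0b10111101 = 0b00011000.
P2: D(K, 0b11010000) = 0b11010011; 0b11010011 ⊕ 0b01100110 = 0b10110101.
P3: D(K, 0b10000100) = 0b10000111; 0b10000111 ⊕ 0b11010000 = 0b01010111.
P4: D(K, 0b10011101) = 0b10011110; 0b10011110 ⊕ 0b10000100 = 0b00011010.
Blocks that differ from the original plaintext: P4.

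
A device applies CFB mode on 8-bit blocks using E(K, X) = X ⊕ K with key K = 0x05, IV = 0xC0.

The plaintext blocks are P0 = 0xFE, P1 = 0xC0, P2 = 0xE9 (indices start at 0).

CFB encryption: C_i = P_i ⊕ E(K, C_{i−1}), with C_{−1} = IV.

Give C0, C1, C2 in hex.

C0 = 0x3B, C1 = 0xFE, C2 = 0x12

C0: E(K, 0xC0) = 0xC5; 0xFE ⊕ 0xC5 = 0x3B.
C1: E(K, 0x3B) = 0x3E; 0xC0 ⊕ 0x3E = 0xFE.
C2: E(K, 0xFE) = 0xFB; 0xE9 ⊕ 0xFB = 0x12.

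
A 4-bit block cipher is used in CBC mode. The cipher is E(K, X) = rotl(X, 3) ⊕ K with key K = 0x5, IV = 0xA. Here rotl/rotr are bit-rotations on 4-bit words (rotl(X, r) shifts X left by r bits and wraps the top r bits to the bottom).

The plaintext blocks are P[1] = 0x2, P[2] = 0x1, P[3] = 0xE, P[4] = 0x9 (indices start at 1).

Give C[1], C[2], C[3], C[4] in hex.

CBC encryption: C_i = E(K, P_i ⊕ C_{i−1}), with C_{0} = IV.
C[1]: P[1] ⊕ 0xA = 0x8; E(K, 0x8) = 0x1.
C[2]: P[2] ⊕ 0x1 = 0x0; E(K, 0x0) = 0x5.
C[3]: P[3] ⊕ 0x5 = 0xB; E(K, 0xB) = 0x8.
C[4]: P[4] ⊕ 0x8 = 0x1; E(K, 0x1) = 0xD.

C[1] = 0x1, C[2] = 0x5, C[3] = 0x8, C[4] = 0xD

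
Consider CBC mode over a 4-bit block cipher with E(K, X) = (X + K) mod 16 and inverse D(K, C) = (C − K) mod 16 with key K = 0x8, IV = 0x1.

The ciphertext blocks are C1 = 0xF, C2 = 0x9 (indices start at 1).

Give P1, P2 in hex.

P1 = 0x6, P2 = 0xE

CBC decryption: P_i = D(K, C_i) ⊕ C_{i−1}, with C_{0} = IV.
P1: D(K, 0xF) = 0x7; 0x7 ⊕ 0x1 = 0x6.
P2: D(K, 0x9) = 0x1; 0x1 ⊕ 0xF = 0xE.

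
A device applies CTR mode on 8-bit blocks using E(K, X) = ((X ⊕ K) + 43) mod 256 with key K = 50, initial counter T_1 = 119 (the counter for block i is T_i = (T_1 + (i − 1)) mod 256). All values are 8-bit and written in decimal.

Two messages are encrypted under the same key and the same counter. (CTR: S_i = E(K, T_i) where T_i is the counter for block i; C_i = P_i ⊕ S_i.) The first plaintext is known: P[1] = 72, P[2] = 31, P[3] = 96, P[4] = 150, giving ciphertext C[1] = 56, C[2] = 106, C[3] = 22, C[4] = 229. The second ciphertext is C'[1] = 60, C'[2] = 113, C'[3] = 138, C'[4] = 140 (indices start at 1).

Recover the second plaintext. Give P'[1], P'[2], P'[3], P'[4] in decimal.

In CTR with a reused counter, both messages share the same keystream S_i, so C_i ⊕ C'_i = P_i ⊕ P'_i and thus P'_i = P_i ⊕ C_i ⊕ C'_i.
P'[1]: 72 ⊕ 56 ⊕ 60 = 76.
P'[2]: 31 ⊕ 106 ⊕ 113 = 4.
P'[3]: 96 ⊕ 22 ⊕ 138 = 252.
P'[4]: 150 ⊕ 229 ⊕ 140 = 255.

P'[1] = 76, P'[2] = 4, P'[3] = 252, P'[4] = 255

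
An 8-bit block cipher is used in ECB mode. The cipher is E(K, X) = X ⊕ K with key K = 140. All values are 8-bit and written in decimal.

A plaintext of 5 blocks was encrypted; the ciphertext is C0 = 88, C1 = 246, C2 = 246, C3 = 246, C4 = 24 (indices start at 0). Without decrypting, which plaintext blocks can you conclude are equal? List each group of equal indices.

ECB encrypts each block independently with the same key, so equal ciphertext blocks imply equal plaintext blocks.
C1 = C2 = C3 = 246, so P1 = P2 = P3.

P1 = P2 = P3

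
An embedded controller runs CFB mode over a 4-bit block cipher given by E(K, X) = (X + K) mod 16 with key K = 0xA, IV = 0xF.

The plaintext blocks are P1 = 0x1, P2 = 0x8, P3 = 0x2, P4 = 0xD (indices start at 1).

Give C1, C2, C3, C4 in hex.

CFB encryption: C_i = P_i ⊕ E(K, C_{i−1}), with C_{0} = IV.
C1: E(K, 0xF) = 0x9; 0x1 ⊕ 0x9 = 0x8.
C2: E(K, 0x8) = 0x2; 0x8 ⊕ 0x2 = 0xA.
C3: E(K, 0xA) = 0x4; 0x2 ⊕ 0x4 = 0x6.
C4: E(K, 0x6) = 0x0; 0xD ⊕ 0x0 = 0xD.

C1 = 0x8, C2 = 0xA, C3 = 0x6, C4 = 0xD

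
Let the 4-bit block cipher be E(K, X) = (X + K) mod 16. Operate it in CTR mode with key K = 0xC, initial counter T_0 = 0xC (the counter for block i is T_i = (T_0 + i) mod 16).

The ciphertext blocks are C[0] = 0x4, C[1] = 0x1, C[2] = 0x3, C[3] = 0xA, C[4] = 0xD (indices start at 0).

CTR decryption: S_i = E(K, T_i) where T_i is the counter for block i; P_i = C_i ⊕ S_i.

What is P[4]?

P[4] = 0x1

P[4]: T = 0x0, S = E(K, T) = 0xC; 0xD ⊕ 0xC = 0x1.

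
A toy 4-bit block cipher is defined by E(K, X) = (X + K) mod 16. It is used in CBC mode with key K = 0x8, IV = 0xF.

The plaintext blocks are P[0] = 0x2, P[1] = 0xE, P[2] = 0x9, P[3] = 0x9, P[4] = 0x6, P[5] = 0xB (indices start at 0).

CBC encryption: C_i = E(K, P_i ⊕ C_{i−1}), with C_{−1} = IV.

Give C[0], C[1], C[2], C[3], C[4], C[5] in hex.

C[0]: P[0] ⊕ 0xF = 0xD; E(K, 0xD) = 0x5.
C[1]: P[1] ⊕ 0x5 = 0xB; E(K, 0xB) = 0x3.
C[2]: P[2] ⊕ 0x3 = 0xA; E(K, 0xA) = 0x2.
C[3]: P[3] ⊕ 0x2 = 0xB; E(K, 0xB) = 0x3.
C[4]: P[4] ⊕ 0x3 = 0x5; E(K, 0x5) = 0xD.
C[5]: P[5] ⊕ 0xD = 0x6; E(K, 0x6) = 0xE.

C[0] = 0x5, C[1] = 0x3, C[2] = 0x2, C[3] = 0x3, C[4] = 0xD, C[5] = 0xE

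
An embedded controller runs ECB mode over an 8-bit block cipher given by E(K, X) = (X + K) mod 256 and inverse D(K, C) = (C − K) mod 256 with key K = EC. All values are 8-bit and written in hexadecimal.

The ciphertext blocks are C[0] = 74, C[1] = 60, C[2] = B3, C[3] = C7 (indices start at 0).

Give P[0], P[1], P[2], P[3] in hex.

ECB decryption: P_i = D(K, C_i).
P[0]: D(K, 74) = 88.
P[1]: D(K, 60) = 74.
P[2]: D(K, B3) = C7.
P[3]: D(K, C7) = DB.

P[0] = 88, P[1] = 74, P[2] = C7, P[3] = DB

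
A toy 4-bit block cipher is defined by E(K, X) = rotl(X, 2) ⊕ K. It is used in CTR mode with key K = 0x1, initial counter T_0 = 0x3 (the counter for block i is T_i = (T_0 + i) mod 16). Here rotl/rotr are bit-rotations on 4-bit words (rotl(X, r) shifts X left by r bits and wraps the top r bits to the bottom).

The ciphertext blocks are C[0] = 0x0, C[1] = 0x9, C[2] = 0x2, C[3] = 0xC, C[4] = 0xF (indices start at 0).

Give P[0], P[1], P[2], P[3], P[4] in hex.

CTR decryption: S_i = E(K, T_i) where T_i is the counter for block i; P_i = C_i ⊕ S_i.
P[0]: T = 0x3, S = E(K, T) = 0xD; 0x0 ⊕ 0xD = 0xD.
P[1]: T = 0x4, S = E(K, T) = 0x0; 0x9 ⊕ 0x0 = 0x9.
P[2]: T = 0x5, S = E(K, T) = 0x4; 0x2 ⊕ 0x4 = 0x6.
P[3]: T = 0x6, S = E(K, T) = 0x8; 0xC ⊕ 0x8 = 0x4.
P[4]: T = 0x7, S = E(K, T) = 0xC; 0xF ⊕ 0xC = 0x3.

P[0] = 0xD, P[1] = 0x9, P[2] = 0x6, P[3] = 0x4, P[4] = 0x3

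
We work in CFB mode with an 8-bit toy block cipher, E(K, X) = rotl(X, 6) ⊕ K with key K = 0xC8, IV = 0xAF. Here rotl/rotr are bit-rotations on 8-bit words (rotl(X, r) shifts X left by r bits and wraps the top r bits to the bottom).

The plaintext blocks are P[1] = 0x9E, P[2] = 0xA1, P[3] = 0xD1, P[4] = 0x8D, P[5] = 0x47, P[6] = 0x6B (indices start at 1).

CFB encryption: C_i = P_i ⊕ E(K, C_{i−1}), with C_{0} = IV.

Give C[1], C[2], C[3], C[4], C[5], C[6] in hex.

C[1]: E(K, 0xAF) = 0x23; 0x9E ⊕ 0x23 = 0xBD.
C[2]: E(K, 0xBD) = 0xA7; 0xA1 ⊕ 0xA7 = 0x06.
C[3]: E(K, 0x06) = 0x49; 0xD1 ⊕ 0x49 = 0x98.
C[4]: E(K, 0x98) = 0xEE; 0x8D ⊕ 0xEE = 0x63.
C[5]: E(K, 0x63) = 0x10; 0x47 ⊕ 0x10 = 0x57.
C[6]: E(K, 0x57) = 0x1D; 0x6B ⊕ 0x1D = 0x76.

C[1] = 0xBD, C[2] = 0x06, C[3] = 0x98, C[4] = 0x63, C[5] = 0x57, C[6] = 0x76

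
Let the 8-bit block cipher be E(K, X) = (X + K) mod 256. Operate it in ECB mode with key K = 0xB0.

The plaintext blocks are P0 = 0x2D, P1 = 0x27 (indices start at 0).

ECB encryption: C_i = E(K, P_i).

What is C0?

C0 = 0xDD

C0: E(K, 0x2D) = 0xDD.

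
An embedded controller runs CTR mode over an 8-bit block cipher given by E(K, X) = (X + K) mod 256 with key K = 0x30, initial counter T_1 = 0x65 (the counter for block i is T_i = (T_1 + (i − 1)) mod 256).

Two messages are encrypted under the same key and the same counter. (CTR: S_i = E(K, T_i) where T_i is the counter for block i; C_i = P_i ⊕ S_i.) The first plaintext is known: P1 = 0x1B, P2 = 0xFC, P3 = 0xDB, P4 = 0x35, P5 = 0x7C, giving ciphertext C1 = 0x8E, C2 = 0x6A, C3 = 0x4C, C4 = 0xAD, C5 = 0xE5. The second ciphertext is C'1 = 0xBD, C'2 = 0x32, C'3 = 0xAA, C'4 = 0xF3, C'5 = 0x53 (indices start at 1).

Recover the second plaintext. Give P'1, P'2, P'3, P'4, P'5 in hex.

P'1 = 0x28, P'2 = 0xA4, P'3 = 0x3D, P'4 = 0x6B, P'5 = 0xCA

In CTR with a reused counter, both messages share the same keystream S_i, so C_i ⊕ C'_i = P_i ⊕ P'_i and thus P'_i = P_i ⊕ C_i ⊕ C'_i.
P'1: 0x1B ⊕ 0x8E ⊕ 0xBD = 0x28.
P'2: 0xFC ⊕ 0x6A ⊕ 0x32 = 0xA4.
P'3: 0xDB ⊕ 0x4C ⊕ 0xAA = 0x3D.
P'4: 0x35 ⊕ 0xAD ⊕ 0xF3 = 0x6B.
P'5: 0x7C ⊕ 0xE5 ⊕ 0x53 = 0xCA.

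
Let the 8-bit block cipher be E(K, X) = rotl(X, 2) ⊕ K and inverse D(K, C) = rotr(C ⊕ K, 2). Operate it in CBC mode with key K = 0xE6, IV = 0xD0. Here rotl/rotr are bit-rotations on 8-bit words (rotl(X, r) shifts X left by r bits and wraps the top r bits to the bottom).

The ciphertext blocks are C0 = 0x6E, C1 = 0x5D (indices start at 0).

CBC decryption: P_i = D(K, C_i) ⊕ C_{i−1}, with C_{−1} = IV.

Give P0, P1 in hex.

P0 = 0xF2, P1 = 0x80

P0: D(K, 0x6E) = 0x22; 0x22 ⊕ 0xD0 = 0xF2.
P1: D(K, 0x5D) = 0xEE; 0xEE ⊕ 0x6E = 0x80.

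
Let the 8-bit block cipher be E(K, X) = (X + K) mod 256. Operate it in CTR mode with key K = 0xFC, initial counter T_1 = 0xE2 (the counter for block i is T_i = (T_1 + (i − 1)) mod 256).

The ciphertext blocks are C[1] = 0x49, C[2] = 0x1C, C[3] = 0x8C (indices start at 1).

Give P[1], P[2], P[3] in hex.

P[1] = 0x97, P[2] = 0xC3, P[3] = 0x6C

CTR decryption: S_i = E(K, T_i) where T_i is the counter for block i; P_i = C_i ⊕ S_i.
P[1]: T = 0xE2, S = E(K, T) = 0xDE; 0x49 ⊕ 0xDE = 0x97.
P[2]: T = 0xE3, S = E(K, T) = 0xDF; 0x1C ⊕ 0xDF = 0xC3.
P[3]: T = 0xE4, S = E(K, T) = 0xE0; 0x8C ⊕ 0xE0 = 0x6C.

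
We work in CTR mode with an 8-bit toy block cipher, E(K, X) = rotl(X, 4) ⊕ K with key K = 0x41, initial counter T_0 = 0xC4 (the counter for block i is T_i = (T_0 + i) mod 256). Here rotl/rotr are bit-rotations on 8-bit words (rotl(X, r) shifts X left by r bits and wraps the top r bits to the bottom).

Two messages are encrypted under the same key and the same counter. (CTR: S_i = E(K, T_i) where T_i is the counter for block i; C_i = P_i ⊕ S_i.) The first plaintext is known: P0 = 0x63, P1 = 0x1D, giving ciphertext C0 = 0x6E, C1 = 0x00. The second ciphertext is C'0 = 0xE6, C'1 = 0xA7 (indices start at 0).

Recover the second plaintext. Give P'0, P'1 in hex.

In CTR with a reused counter, both messages share the same keystream S_i, so C_i ⊕ C'_i = P_i ⊕ P'_i and thus P'_i = P_i ⊕ C_i ⊕ C'_i.
P'0: 0x63 ⊕ 0x6E ⊕ 0xE6 = 0xEB.
P'1: 0x1D ⊕ 0x00 ⊕ 0xA7 = 0xBA.

P'0 = 0xEB, P'1 = 0xBA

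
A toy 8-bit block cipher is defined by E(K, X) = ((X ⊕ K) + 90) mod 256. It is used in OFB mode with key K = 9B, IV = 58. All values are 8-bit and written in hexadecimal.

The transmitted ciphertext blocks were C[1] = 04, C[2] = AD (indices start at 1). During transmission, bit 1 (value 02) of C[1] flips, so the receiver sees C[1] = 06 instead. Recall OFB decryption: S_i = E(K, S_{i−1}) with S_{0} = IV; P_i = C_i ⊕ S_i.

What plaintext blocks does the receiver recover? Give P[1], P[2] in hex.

P[1] = 55, P[2] = F5

Only C[1] changed, to 06. In OFB, a change in C_i flips the same bit in P_i only; the keystream is unaffected. Decrypting the received ciphertext:
P[1]: S = E(K, 58) = 53; 06 ⊕ 53 = 55.
P[2]: S = E(K, 53) = 58; AD ⊕ 58 = F5.
Blocks that differ from the original plaintext: P[1].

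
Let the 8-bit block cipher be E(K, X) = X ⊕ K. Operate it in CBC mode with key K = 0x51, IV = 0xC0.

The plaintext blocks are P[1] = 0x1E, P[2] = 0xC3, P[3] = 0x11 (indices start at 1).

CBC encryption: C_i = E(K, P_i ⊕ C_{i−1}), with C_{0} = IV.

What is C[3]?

C[1]: P[1] ⊕ 0xC0 = 0xDE; E(K, 0xDE) = 0x8F.
C[2]: P[2] ⊕ 0x8F = 0x4C; E(K, 0x4C) = 0x1D.
C[3]: P[3] ⊕ 0x1D = 0x0C; E(K, 0x0C) = 0x5D.

C[3] = 0x5D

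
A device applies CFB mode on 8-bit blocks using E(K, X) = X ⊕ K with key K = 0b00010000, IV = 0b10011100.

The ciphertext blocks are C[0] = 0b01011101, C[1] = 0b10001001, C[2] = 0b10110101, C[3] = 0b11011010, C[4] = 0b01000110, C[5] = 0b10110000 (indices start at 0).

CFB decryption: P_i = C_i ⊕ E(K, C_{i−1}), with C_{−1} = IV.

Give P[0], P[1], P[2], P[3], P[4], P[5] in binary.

P[0]: E(K, 0b10011100) = 0b10001100; 0b01011101 ⊕ 0b10001100 = 0b11010001.
P[1]: E(K, 0b01011101) = 0b01001101; 0b10001001 ⊕ 0b01001101 = 0b11000100.
P[2]: E(K, 0b10001001) = 0b10011001; 0b10110101 ⊕ 0b10011001 = 0b00101100.
P[3]: E(K, 0b10110101) = 0b10100101; 0b11011010 ⊕ 0b10100101 = 0b01111111.
P[4]: E(K, 0b11011010) = 0b11001010; 0b01000110 ⊕ 0b11001010 = 0b10001100.
P[5]: E(K, 0b01000110) = 0b01010110; 0b10110000 ⊕ 0b01010110 = 0b11100110.

P[0] = 0b11010001, P[1] = 0b11000100, P[2] = 0b00101100, P[3] = 0b01111111, P[4] = 0b10001100, P[5] = 0b11100110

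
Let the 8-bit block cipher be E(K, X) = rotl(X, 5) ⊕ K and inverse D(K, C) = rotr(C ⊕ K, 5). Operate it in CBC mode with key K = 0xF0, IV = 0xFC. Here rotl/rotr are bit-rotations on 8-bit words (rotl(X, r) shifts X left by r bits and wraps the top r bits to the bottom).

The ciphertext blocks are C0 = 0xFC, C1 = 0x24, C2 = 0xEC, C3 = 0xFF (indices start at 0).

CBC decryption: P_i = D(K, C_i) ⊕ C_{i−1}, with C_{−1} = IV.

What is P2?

P2 = 0xC4

P2: D(K, 0xEC) = 0xE0; 0xE0 ⊕ 0x24 = 0xC4.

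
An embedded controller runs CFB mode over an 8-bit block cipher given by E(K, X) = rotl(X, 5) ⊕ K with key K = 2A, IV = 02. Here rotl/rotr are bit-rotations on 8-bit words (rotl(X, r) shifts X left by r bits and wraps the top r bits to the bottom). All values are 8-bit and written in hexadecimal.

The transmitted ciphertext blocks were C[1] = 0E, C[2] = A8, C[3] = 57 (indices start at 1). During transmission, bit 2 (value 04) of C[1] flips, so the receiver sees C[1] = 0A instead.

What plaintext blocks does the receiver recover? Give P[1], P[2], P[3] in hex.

P[1] = 60, P[2] = C3, P[3] = 68

CFB decryption: P_i = C_i ⊕ E(K, C_{i−1}), with C_{0} = IV.
Only C[1] changed, to 0A. In CFB, a change in C_i flips the same bit in P_i and garbles P_{i+1}. Decrypting the received ciphertext:
P[1]: E(K, 02) = 6A; 0A ⊕ 6A = 60.
P[2]: E(K, 0A) = 6B; A8 ⊕ 6B = C3.
P[3]: E(K, A8) = 3F; 57 ⊕ 3F = 68.
Blocks that differ from the original plaintext: P[1], P[2].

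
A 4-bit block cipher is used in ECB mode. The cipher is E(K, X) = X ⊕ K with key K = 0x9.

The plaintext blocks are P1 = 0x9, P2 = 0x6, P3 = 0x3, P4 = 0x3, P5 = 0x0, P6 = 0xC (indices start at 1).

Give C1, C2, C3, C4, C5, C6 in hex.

ECB encryption: C_i = E(K, P_i).
C1: E(K, 0x9) = 0x0.
C2: E(K, 0x6) = 0xF.
C3: E(K, 0x3) = 0xA.
C4: E(K, 0x3) = 0xA.
C5: E(K, 0x0) = 0x9.
C6: E(K, 0xC) = 0x5.

C1 = 0x0, C2 = 0xF, C3 = 0xA, C4 = 0xA, C5 = 0x9, C6 = 0x5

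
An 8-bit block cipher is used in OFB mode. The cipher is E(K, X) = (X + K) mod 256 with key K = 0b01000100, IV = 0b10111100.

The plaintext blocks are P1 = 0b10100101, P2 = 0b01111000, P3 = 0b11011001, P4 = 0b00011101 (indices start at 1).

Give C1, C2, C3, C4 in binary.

OFB encryption: S_i = E(K, S_{i−1}) with S_{0} = IV; C_i = P_i ⊕ S_i.
C1: S = E(K, 0b10111100) = 0b00000000; 0b10100101 ⊕ 0b00000000 = 0b10100101.
C2: S = E(K, 0b00000000) = 0b01000100; 0b01111000 ⊕ 0b01000100 = 0b00111100.
C3: S = E(K, 0b01000100) = 0b10001000; 0b11011001 ⊕ 0b10001000 = 0b01010001.
C4: S = E(K, 0b10001000) = 0b11001100; 0b00011101 ⊕ 0b11001100 = 0b11010001.

C1 = 0b10100101, C2 = 0b00111100, C3 = 0b01010001, C4 = 0b11010001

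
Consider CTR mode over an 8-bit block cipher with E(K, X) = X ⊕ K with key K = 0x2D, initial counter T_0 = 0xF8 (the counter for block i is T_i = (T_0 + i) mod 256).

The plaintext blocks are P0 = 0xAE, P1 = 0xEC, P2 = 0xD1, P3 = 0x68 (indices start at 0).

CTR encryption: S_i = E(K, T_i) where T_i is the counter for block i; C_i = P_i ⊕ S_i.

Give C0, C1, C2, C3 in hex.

C0: T = 0xF8, S = E(K, T) = 0xD5; 0xAE ⊕ 0xD5 = 0x7B.
C1: T = 0xF9, S = E(K, T) = 0xD4; 0xEC ⊕ 0xD4 = 0x38.
C2: T = 0xFA, S = E(K, T) = 0xD7; 0xD1 ⊕ 0xD7 = 0x06.
C3: T = 0xFB, S = E(K, T) = 0xD6; 0x68 ⊕ 0xD6 = 0xBE.

C0 = 0x7B, C1 = 0x38, C2 = 0x06, C3 = 0xBE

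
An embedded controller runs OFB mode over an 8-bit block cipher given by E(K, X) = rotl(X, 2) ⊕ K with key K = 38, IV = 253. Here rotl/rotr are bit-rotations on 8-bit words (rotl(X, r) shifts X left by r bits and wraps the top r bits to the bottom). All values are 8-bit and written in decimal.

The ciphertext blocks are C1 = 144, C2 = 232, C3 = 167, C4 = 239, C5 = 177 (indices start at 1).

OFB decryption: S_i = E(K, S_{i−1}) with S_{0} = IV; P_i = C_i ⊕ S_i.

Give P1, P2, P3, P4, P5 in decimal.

P1 = 65, P2 = 137, P3 = 4, P4 = 71, P5 = 53

P1: S = E(K, 253) = 209; 144 ⊕ 209 = 65.
P2: S = E(K, 209) = 97; 232 ⊕ 97 = 137.
P3: S = E(K, 97) = 163; 167 ⊕ 163 = 4.
P4: S = E(K, 163) = 168; 239 ⊕ 168 = 71.
P5: S = E(K, 168) = 132; 177 ⊕ 132 = 53.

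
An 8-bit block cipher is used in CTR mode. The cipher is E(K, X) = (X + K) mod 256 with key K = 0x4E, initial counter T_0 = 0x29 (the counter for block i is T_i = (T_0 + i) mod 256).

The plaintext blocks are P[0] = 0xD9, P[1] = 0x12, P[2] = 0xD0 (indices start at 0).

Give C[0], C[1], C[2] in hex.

C[0] = 0xAE, C[1] = 0x6A, C[2] = 0xA9

CTR encryption: S_i = E(K, T_i) where T_i is the counter for block i; C_i = P_i ⊕ S_i.
C[0]: T = 0x29, S = E(K, T) = 0x77; 0xD9 ⊕ 0x77 = 0xAE.
C[1]: T = 0x2A, S = E(K, T) = 0x78; 0x12 ⊕ 0x78 = 0x6A.
C[2]: T = 0x2B, S = E(K, T) = 0x79; 0xD0 ⊕ 0x79 = 0xA9.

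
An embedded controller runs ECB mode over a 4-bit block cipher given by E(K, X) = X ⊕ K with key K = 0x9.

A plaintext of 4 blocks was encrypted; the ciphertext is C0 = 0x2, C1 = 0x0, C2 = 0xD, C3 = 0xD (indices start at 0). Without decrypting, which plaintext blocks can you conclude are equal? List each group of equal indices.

ECB encrypts each block independently with the same key, so equal ciphertext blocks imply equal plaintext blocks.
C2 = C3 = 0xD, so P2 = P3.

P2 = P3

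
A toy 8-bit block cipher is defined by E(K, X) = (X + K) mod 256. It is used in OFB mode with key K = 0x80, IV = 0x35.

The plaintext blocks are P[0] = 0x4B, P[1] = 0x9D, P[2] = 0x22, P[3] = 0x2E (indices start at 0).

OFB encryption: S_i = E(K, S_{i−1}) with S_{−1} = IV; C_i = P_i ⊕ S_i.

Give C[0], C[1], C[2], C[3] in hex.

C[0] = 0xFE, C[1] = 0xA8, C[2] = 0x97, C[3] = 0x1B

C[0]: S = E(K, 0x35) = 0xB5; 0x4B ⊕ 0xB5 = 0xFE.
C[1]: S = E(K, 0xB5) = 0x35; 0x9D ⊕ 0x35 = 0xA8.
C[2]: S = E(K, 0x35) = 0xB5; 0x22 ⊕ 0xB5 = 0x97.
C[3]: S = E(K, 0xB5) = 0x35; 0x2E ⊕ 0x35 = 0x1B.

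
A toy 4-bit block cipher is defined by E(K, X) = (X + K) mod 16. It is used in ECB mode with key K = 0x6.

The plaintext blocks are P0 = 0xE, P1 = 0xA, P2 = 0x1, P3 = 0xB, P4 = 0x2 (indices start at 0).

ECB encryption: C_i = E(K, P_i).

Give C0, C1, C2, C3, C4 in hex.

C0 = 0x4, C1 = 0x0, C2 = 0x7, C3 = 0x1, C4 = 0x8

C0: E(K, 0xE) = 0x4.
C1: E(K, 0xA) = 0x0.
C2: E(K, 0x1) = 0x7.
C3: E(K, 0xB) = 0x1.
C4: E(K, 0x2) = 0x8.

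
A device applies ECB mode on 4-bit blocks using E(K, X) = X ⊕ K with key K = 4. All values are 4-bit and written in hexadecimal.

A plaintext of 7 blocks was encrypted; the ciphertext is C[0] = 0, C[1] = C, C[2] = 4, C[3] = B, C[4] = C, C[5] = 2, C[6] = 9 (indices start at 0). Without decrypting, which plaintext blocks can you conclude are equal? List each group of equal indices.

ECB encrypts each block independently with the same key, so equal ciphertext blocks imply equal plaintext blocks.
C[1] = C[4] = C, so P[1] = P[4].

P[1] = P[4]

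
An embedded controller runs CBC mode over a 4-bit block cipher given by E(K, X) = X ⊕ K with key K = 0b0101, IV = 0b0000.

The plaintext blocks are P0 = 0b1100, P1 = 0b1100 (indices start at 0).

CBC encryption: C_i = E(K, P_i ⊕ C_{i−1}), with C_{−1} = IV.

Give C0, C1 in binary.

C0: P0 ⊕ 0b0000 = 0b1100; E(K, 0b1100) = 0b1001.
C1: P1 ⊕ 0b1001 = 0b0101; E(K, 0b0101) = 0b0000.

C0 = 0b1001, C1 = 0b0000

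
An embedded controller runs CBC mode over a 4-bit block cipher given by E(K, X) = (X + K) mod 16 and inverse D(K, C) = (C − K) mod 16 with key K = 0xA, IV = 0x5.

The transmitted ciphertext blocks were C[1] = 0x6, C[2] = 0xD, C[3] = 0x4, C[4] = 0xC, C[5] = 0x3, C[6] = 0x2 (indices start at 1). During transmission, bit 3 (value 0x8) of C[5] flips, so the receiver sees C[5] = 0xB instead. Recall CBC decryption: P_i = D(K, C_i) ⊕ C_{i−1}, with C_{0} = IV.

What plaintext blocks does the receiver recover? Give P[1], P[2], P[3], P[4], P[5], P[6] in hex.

Only C[5] changed, to 0xB. In CBC, a change in C_i garbles P_i and flips the same bit in P_{i+1}. Decrypting the received ciphertext:
P[1]: D(K, 0x6) = 0xC; 0xC ⊕ 0x5 = 0x9.
P[2]: D(K, 0xD) = 0x3; 0x3 ⊕ 0x6 = 0x5.
P[3]: D(K, 0x4) = 0xA; 0xA ⊕ 0xD = 0x7.
P[4]: D(K, 0xC) = 0x2; 0x2 ⊕ 0x4 = 0x6.
P[5]: D(K, 0xB) = 0x1; 0x1 ⊕ 0xC = 0xD.
P[6]: D(K, 0x2) = 0x8; 0x8 ⊕ 0xB = 0x3.
Blocks that differ from the original plaintext: P[5], P[6].

P[1] = 0x9, P[2] = 0x5, P[3] = 0x7, P[4] = 0x6, P[5] = 0xD, P[6] = 0x3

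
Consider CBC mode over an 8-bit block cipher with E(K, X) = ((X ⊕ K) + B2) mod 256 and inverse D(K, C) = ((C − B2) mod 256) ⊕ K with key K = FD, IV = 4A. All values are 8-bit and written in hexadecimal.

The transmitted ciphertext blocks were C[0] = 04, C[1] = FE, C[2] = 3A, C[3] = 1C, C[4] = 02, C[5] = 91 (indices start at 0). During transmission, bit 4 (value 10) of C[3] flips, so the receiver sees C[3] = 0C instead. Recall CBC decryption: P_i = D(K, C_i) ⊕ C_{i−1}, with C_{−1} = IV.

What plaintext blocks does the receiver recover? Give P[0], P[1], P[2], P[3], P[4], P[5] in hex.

P[0] = E5, P[1] = B5, P[2] = 8B, P[3] = 9D, P[4] = A1, P[5] = 20

Only C[3] changed, to 0C. In CBC, a change in C_i garbles P_i and flips the same bit in P_{i+1}. Decrypting the received ciphertext:
P[0]: D(K, 04) = AF; AF ⊕ 4A = E5.
P[1]: D(K, FE) = B1; B1 ⊕ 04 = B5.
P[2]: D(K, 3A) = 75; 75 ⊕ FE = 8B.
P[3]: D(K, 0C) = A7; A7 ⊕ 3A = 9D.
P[4]: D(K, 02) = AD; AD ⊕ 0C = A1.
P[5]: D(K, 91) = 22; 22 ⊕ 02 = 20.
Blocks that differ from the original plaintext: P[3], P[4].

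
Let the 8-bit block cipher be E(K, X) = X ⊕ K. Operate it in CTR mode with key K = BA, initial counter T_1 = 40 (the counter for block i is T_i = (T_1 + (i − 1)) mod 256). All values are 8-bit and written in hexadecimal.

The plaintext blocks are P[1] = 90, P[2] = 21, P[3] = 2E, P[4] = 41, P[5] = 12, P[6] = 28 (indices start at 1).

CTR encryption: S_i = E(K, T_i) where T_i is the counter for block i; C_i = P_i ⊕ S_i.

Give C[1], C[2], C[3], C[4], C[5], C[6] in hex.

C[1]: T = 40, S = E(K, T) = FA; 90 ⊕ FA = 6A.
C[2]: T = 41, S = E(K, T) = FB; 21 ⊕ FB = DA.
C[3]: T = 42, S = E(K, T) = F8; 2E ⊕ F8 = D6.
C[4]: T = 43, S = E(K, T) = F9; 41 ⊕ F9 = B8.
C[5]: T = 44, S = E(K, T) = FE; 12 ⊕ FE = EC.
C[6]: T = 45, S = E(K, T) = FF; 28 ⊕ FF = D7.

C[1] = 6A, C[2] = DA, C[3] = D6, C[4] = B8, C[5] = EC, C[6] = D7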